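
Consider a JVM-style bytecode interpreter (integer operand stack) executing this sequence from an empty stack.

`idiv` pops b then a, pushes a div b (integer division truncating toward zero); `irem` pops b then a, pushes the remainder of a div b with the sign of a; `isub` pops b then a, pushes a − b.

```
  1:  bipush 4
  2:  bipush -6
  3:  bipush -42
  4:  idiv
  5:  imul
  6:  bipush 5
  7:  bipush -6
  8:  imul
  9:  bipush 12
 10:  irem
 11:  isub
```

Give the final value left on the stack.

bipush 4    [4]
bipush -6   [4, -6]
bipush -42  [4, -6, -42]
idiv        [4, 0]
imul        [0]
bipush 5    [0, 5]
bipush -6   [0, 5, -6]
imul        [0, -30]
bipush 12   [0, -30, 12]
irem        [0, -6]
isub        [6]

6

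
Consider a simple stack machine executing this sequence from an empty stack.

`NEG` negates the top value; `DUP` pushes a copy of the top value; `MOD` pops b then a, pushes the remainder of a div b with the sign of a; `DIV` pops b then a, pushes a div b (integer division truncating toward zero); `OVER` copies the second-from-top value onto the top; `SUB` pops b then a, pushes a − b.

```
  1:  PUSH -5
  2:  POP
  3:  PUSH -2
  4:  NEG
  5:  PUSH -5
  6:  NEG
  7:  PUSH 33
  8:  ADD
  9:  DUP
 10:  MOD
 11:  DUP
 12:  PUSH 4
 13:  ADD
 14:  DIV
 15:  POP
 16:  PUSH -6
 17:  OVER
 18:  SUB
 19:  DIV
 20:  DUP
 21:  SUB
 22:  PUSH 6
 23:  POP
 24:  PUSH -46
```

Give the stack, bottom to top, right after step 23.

[0]

PUSH -5  [-5]
POP      []
PUSH -2  [-2]
NEG      [2]
PUSH -5  [2, -5]
NEG      [2, 5]
PUSH 33  [2, 5, 33]
ADD      [2, 38]
DUP      [2, 38, 38]
MOD      [2, 0]
DUP      [2, 0, 0]
PUSH 4   [2, 0, 0, 4]
ADD      [2, 0, 4]
DIV      [2, 0]
POP      [2]
PUSH -6  [2, -6]
OVER     [2, -6, 2]
SUB      [2, -8]
DIV      [0]
DUP      [0, 0]
SUB      [0]
PUSH 6   [0, 6]
POP      [0]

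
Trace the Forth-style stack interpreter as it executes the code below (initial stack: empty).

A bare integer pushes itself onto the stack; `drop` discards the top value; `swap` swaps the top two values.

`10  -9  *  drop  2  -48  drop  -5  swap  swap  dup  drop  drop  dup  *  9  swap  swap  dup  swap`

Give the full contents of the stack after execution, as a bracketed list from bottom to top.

[4, 9, 9]

10   : 10
-9   : 10 -9
*    : -90
drop : (empty)
2    : 2
-48  : 2 -48
drop : 2
-5   : 2 -5
swap : -5 2
swap : 2 -5
dup  : 2 -5 -5
drop : 2 -5
drop : 2
dup  : 2 2
*    : 4
9    : 4 9
swap : 9 4
swap : 4 9
dup  : 4 9 9
swap : 4 9 9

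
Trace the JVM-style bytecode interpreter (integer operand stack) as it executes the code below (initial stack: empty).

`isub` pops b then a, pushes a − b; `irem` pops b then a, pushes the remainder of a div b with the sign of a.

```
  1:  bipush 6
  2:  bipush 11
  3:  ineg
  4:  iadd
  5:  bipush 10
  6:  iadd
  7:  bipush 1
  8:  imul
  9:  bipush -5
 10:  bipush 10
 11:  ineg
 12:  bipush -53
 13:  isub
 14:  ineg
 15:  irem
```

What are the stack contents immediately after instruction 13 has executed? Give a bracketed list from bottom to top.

bipush 6    6
bipush 11   6 11
ineg        6 -11
iadd        -5
bipush 10   -5 10
iadd        5
bipush 1    5 1
imul        5
bipush -5   5 -5
bipush 10   5 -5 10
ineg        5 -5 -10
bipush -53  5 -5 -10 -53
isub        5 -5 43

[5, -5, 43]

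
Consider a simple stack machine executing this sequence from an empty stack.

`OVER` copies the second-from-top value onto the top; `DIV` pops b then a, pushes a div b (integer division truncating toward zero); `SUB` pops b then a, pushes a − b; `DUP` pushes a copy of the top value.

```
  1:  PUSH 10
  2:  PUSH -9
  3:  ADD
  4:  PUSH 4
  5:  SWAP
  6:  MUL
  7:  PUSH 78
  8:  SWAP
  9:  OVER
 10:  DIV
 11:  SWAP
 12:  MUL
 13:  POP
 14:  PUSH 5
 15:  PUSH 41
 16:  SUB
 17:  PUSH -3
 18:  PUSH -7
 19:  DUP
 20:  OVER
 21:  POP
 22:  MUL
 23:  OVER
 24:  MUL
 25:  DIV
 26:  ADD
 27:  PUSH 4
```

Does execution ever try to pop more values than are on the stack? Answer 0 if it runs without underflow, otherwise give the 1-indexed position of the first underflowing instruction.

0

PUSH 10  10
PUSH -9  10 -9
ADD      1
PUSH 4   1 4
SWAP     4 1
MUL      4
PUSH 78  4 78
SWAP     78 4
OVER     78 4 78
DIV      78 0
SWAP     0 78
MUL      0
POP      (empty)
PUSH 5   5
PUSH 41  5 41
SUB      -36
PUSH -3  -36 -3
PUSH -7  -36 -3 -7
DUP      -36 -3 -7 -7
OVER     -36 -3 -7 -7 -7
POP      -36 -3 -7 -7
MUL      -36 -3 49
OVER     -36 -3 49 -3
MUL      -36 -3 -147
DIV      -36 0
ADD      -36
PUSH 4   -36 4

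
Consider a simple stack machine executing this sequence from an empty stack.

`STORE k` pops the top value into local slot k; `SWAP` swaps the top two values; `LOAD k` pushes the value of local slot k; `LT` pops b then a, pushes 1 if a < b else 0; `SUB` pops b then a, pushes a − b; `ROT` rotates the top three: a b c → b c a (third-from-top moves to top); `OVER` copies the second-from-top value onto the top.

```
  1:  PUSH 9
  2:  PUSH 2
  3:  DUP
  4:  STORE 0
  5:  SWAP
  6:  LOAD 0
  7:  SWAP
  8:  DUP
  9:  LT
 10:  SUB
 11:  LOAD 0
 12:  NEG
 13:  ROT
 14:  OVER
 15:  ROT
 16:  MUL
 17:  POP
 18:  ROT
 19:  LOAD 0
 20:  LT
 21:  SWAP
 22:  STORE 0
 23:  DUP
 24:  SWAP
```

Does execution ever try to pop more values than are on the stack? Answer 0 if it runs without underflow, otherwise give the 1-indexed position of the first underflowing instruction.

18

PUSH 9   [9]
PUSH 2   [9, 2]
DUP      [9, 2, 2]
STORE 0  [9, 2]
SWAP     [2, 9]
LOAD 0   [2, 9, 2]
SWAP     [2, 2, 9]
DUP      [2, 2, 9, 9]
LT       [2, 2, 0]
SUB      [2, 2]
LOAD 0   [2, 2, 2]
NEG      [2, 2, -2]
ROT      [2, -2, 2]
OVER     [2, -2, 2, -2]
ROT      [2, 2, -2, -2]
MUL      [2, 2, 4]
POP      [2, 2]
ROT  — needs 3 operands, stack has 2 → underflow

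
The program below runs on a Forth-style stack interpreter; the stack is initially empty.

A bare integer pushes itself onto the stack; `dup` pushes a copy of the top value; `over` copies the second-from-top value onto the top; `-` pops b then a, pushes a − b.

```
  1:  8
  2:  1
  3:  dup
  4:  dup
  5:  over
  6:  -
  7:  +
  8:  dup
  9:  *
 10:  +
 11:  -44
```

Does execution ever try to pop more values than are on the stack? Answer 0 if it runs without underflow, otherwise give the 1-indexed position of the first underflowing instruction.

8    : [8]
1    : [8, 1]
dup  : [8, 1, 1]
dup  : [8, 1, 1, 1]
over : [8, 1, 1, 1, 1]
-    : [8, 1, 1, 0]
+    : [8, 1, 1]
dup  : [8, 1, 1, 1]
*    : [8, 1, 1]
+    : [8, 2]
-44  : [8, 2, -44]

0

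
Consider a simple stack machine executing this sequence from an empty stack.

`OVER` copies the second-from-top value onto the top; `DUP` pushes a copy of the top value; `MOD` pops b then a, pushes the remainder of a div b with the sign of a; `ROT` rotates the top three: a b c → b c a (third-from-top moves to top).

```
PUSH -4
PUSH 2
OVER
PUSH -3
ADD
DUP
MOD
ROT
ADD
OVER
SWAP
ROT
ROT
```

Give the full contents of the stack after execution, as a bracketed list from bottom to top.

[-4, 2, 2]

PUSH -4 -> [-4]
PUSH 2  -> [-4, 2]
OVER    -> [-4, 2, -4]
PUSH -3 -> [-4, 2, -4, -3]
ADD     -> [-4, 2, -7]
DUP     -> [-4, 2, -7, -7]
MOD     -> [-4, 2, 0]
ROT     -> [2, 0, -4]
ADD     -> [2, -4]
OVER    -> [2, -4, 2]
SWAP    -> [2, 2, -4]
ROT     -> [2, -4, 2]
ROT     -> [-4, 2, 2]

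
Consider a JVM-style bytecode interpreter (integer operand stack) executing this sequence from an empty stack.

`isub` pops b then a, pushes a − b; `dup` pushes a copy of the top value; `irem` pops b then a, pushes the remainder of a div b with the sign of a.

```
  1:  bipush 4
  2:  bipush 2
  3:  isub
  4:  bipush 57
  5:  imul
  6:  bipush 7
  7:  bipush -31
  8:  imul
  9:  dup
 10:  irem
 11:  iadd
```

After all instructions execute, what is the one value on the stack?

114

bipush 4   -> 4
bipush 2   -> 4 2
isub       -> 2
bipush 57  -> 2 57
imul       -> 114
bipush 7   -> 114 7
bipush -31 -> 114 7 -31
imul       -> 114 -217
dup        -> 114 -217 -217
irem       -> 114 0
iadd       -> 114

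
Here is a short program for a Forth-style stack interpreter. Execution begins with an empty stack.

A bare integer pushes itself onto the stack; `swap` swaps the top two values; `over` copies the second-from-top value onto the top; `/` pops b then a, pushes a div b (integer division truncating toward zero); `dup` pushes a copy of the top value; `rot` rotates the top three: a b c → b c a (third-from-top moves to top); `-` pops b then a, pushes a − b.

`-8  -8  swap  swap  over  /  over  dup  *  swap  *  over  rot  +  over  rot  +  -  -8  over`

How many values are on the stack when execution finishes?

-8   : -8
-8   : -8 -8
swap : -8 -8
swap : -8 -8
over : -8 -8 -8
/    : -8 1
over : -8 1 -8
dup  : -8 1 -8 -8
*    : -8 1 64
swap : -8 64 1
*    : -8 64
over : -8 64 -8
rot  : 64 -8 -8
+    : 64 -16
over : 64 -16 64
rot  : -16 64 64
+    : -16 128
-    : -144
-8   : -144 -8
over : -144 -8 -144

3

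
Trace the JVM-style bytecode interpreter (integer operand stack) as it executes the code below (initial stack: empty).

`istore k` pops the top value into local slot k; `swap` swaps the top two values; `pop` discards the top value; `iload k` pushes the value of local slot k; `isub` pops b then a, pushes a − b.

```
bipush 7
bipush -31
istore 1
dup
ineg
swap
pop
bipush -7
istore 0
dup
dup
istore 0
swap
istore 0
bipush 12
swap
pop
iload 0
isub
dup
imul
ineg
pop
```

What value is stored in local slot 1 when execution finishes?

-31

bipush 7    7
bipush -31  7 -31
istore 1    7
dup         7 7
ineg        7 -7
swap        -7 7
pop         -7
bipush -7   -7 -7
istore 0    -7
dup         -7 -7
dup         -7 -7 -7
istore 0    -7 -7
swap        -7 -7
istore 0    -7
bipush 12   -7 12
swap        12 -7
pop         12
iload 0     12 -7
isub        19
dup         19 19
imul        361
ineg        -361
pop         (empty)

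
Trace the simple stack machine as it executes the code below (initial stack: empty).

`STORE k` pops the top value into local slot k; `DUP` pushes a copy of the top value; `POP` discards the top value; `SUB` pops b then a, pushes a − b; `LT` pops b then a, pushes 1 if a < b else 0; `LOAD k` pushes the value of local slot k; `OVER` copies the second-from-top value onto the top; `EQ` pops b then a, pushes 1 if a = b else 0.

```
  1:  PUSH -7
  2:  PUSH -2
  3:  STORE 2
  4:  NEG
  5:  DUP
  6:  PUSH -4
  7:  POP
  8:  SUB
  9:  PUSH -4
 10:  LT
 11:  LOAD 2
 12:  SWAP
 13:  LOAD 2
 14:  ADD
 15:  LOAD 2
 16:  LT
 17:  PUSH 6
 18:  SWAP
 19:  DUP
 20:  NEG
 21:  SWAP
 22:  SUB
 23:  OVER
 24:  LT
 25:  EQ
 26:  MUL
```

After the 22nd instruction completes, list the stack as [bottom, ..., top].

[-2, 6, 0]

PUSH -7 -> [-7]
PUSH -2 -> [-7, -2]
STORE 2 -> [-7]
NEG     -> [7]
DUP     -> [7, 7]
PUSH -4 -> [7, 7, -4]
POP     -> [7, 7]
SUB     -> [0]
PUSH -4 -> [0, -4]
LT      -> [0]
LOAD 2  -> [0, -2]
SWAP    -> [-2, 0]
LOAD 2  -> [-2, 0, -2]
ADD     -> [-2, -2]
LOAD 2  -> [-2, -2, -2]
LT      -> [-2, 0]
PUSH 6  -> [-2, 0, 6]
SWAP    -> [-2, 6, 0]
DUP     -> [-2, 6, 0, 0]
NEG     -> [-2, 6, 0, 0]
SWAP    -> [-2, 6, 0, 0]
SUB     -> [-2, 6, 0]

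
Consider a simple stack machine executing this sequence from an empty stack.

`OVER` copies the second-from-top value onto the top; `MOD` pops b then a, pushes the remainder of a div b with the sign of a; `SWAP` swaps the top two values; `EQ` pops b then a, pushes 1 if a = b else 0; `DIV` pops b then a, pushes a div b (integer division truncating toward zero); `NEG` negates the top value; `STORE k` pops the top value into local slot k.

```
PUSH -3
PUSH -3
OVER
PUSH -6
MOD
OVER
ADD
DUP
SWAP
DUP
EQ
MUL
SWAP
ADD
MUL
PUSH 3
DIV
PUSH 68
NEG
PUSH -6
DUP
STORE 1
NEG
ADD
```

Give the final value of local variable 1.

-6

PUSH -3  -3
PUSH -3  -3 -3
OVER     -3 -3 -3
PUSH -6  -3 -3 -3 -6
MOD      -3 -3 -3
OVER     -3 -3 -3 -3
ADD      -3 -3 -6
DUP      -3 -3 -6 -6
SWAP     -3 -3 -6 -6
DUP      -3 -3 -6 -6 -6
EQ       -3 -3 -6 1
MUL      -3 -3 -6
SWAP     -3 -6 -3
ADD      -3 -9
MUL      27
PUSH 3   27 3
DIV      9
PUSH 68  9 68
NEG      9 -68
PUSH -6  9 -68 -6
DUP      9 -68 -6 -6
STORE 1  9 -68 -6
NEG      9 -68 6
ADD      9 -62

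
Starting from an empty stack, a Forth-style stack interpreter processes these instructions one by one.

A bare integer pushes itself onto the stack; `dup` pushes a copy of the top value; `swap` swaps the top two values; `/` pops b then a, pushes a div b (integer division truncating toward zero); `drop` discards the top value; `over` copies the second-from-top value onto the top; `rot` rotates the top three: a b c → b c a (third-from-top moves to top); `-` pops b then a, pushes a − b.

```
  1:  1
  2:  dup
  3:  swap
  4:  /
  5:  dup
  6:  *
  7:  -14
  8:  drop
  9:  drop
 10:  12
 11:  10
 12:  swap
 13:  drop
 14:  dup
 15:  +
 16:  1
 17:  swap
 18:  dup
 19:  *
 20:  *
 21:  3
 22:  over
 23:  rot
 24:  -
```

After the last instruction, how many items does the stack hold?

1    → [1]
dup  → [1, 1]
swap → [1, 1]
/    → [1]
dup  → [1, 1]
*    → [1]
-14  → [1, -14]
drop → [1]
drop → []
12   → [12]
10   → [12, 10]
swap → [10, 12]
drop → [10]
dup  → [10, 10]
+    → [20]
1    → [20, 1]
swap → [1, 20]
dup  → [1, 20, 20]
*    → [1, 400]
*    → [400]
3    → [400, 3]
over → [400, 3, 400]
rot  → [3, 400, 400]
-    → [3, 0]

2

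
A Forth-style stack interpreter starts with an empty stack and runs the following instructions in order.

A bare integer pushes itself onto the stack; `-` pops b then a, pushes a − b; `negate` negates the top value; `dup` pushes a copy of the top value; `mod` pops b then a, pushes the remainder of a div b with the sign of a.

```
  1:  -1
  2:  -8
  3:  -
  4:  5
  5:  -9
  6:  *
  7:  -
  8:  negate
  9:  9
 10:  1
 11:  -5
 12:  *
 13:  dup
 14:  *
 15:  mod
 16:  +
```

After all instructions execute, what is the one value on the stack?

-1     -> [-1]
-8     -> [-1, -8]
-      -> [7]
5      -> [7, 5]
-9     -> [7, 5, -9]
*      -> [7, -45]
-      -> [52]
negate -> [-52]
9      -> [-52, 9]
1      -> [-52, 9, 1]
-5     -> [-52, 9, 1, -5]
*      -> [-52, 9, -5]
dup    -> [-52, 9, -5, -5]
*      -> [-52, 9, 25]
mod    -> [-52, 9]
+      -> [-43]

-43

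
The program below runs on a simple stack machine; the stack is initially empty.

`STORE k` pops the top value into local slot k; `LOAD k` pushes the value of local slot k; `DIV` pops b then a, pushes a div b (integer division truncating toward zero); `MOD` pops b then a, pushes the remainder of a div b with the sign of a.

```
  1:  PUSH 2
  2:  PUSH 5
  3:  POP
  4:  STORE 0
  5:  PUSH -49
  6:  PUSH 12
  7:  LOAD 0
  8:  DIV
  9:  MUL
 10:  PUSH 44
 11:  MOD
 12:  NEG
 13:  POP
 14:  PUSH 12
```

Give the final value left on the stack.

12

PUSH 2    [2]
PUSH 5    [2, 5]
POP       [2]
STORE 0   []
PUSH -49  [-49]
PUSH 12   [-49, 12]
LOAD 0    [-49, 12, 2]
DIV       [-49, 6]
MUL       [-294]
PUSH 44   [-294, 44]
MOD       [-30]
NEG       [30]
POP       []
PUSH 12   [12]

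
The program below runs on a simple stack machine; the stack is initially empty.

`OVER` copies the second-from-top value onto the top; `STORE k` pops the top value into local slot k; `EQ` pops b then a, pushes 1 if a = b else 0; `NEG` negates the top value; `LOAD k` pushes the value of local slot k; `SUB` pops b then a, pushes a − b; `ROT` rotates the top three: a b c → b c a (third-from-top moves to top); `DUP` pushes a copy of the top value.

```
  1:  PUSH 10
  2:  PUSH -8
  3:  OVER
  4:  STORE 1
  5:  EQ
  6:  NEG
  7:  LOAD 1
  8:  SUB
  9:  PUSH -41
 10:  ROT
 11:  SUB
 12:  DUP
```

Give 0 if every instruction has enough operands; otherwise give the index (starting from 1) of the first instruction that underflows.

10

PUSH 10  → [10]
PUSH -8  → [10, -8]
OVER     → [10, -8, 10]
STORE 1  → [10, -8]
EQ       → [0]
NEG      → [0]
LOAD 1   → [0, 10]
SUB      → [-10]
PUSH -41 → [-10, -41]
ROT  — needs 3 operands, stack has 2 → underflow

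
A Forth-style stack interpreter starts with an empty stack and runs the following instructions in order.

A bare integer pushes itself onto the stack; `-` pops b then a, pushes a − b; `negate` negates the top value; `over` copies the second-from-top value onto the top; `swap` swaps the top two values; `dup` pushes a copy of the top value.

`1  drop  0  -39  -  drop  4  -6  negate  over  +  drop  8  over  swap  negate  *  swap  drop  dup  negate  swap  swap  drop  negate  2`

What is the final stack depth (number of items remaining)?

2

1      -> [1]
drop   -> []
0      -> [0]
-39    -> [0, -39]
-      -> [39]
drop   -> []
4      -> [4]
-6     -> [4, -6]
negate -> [4, 6]
over   -> [4, 6, 4]
+      -> [4, 10]
drop   -> [4]
8      -> [4, 8]
over   -> [4, 8, 4]
swap   -> [4, 4, 8]
negate -> [4, 4, -8]
*      -> [4, -32]
swap   -> [-32, 4]
drop   -> [-32]
dup    -> [-32, -32]
negate -> [-32, 32]
swap   -> [32, -32]
swap   -> [-32, 32]
drop   -> [-32]
negate -> [32]
2      -> [32, 2]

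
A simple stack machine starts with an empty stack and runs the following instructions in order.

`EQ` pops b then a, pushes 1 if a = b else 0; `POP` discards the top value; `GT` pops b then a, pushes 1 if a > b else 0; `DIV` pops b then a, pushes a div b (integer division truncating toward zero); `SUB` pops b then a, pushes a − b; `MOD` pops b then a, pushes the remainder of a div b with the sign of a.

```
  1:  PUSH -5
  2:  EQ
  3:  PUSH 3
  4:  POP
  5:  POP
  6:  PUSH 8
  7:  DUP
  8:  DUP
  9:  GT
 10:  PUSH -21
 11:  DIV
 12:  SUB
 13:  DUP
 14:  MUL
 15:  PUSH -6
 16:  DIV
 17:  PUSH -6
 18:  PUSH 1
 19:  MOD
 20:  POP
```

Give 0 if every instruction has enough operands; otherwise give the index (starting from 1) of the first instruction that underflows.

2

PUSH -5 : [-5]
EQ  — needs 2 operands, stack has 1 → underflow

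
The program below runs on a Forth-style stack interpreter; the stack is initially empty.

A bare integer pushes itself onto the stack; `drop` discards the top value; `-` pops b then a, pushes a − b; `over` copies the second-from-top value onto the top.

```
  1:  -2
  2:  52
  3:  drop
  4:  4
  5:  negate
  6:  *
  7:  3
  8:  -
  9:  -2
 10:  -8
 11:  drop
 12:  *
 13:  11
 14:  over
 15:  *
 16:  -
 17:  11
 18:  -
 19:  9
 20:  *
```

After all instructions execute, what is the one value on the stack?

-2     → [-2]
52     → [-2, 52]
drop   → [-2]
4      → [-2, 4]
negate → [-2, -4]
*      → [8]
3      → [8, 3]
-      → [5]
-2     → [5, -2]
-8     → [5, -2, -8]
drop   → [5, -2]
*      → [-10]
11     → [-10, 11]
over   → [-10, 11, -10]
*      → [-10, -110]
-      → [100]
11     → [100, 11]
-      → [89]
9      → [89, 9]
*      → [801]

801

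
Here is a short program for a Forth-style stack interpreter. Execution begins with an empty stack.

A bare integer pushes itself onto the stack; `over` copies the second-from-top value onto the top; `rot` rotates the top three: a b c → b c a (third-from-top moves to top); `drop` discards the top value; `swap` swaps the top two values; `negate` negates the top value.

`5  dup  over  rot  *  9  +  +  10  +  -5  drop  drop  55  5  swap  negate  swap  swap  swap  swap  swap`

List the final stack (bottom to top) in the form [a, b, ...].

[-55, 5]

5      -> 5
dup    -> 5 5
over   -> 5 5 5
rot    -> 5 5 5
*      -> 5 25
9      -> 5 25 9
+      -> 5 34
+      -> 39
10     -> 39 10
+      -> 49
-5     -> 49 -5
drop   -> 49
drop   -> (empty)
55     -> 55
5      -> 55 5
swap   -> 5 55
negate -> 5 -55
swap   -> -55 5
swap   -> 5 -55
swap   -> -55 5
swap   -> 5 -55
swap   -> -55 5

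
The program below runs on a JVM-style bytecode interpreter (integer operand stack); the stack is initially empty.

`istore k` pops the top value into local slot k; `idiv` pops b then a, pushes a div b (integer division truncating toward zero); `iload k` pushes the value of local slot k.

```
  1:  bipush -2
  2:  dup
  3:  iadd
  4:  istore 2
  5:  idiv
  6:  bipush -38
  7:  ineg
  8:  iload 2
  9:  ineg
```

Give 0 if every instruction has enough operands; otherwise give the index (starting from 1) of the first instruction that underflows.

bipush -2  -2
dup        -2 -2
iadd       -4
istore 2   (empty)
idiv  — needs 2 operands, stack has 0 → underflow

5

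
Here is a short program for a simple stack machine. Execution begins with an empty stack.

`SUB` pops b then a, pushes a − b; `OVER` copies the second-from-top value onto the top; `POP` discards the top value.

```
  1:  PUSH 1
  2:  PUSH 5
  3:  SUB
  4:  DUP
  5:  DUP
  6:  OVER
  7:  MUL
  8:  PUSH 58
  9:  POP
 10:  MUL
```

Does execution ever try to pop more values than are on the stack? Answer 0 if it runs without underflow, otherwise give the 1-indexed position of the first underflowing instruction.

0

PUSH 1   1
PUSH 5   1 5
SUB      -4
DUP      -4 -4
DUP      -4 -4 -4
OVER     -4 -4 -4 -4
MUL      -4 -4 16
PUSH 58  -4 -4 16 58
POP      -4 -4 16
MUL      -4 -64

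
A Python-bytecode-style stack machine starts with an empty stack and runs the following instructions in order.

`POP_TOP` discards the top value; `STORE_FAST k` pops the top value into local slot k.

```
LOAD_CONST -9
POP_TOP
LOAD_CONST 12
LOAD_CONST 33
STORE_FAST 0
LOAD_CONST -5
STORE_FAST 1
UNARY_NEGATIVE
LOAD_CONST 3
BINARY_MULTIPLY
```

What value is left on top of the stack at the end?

-36

LOAD_CONST -9   → [-9]
POP_TOP         → []
LOAD_CONST 12   → [12]
LOAD_CONST 33   → [12, 33]
STORE_FAST 0    → [12]
LOAD_CONST -5   → [12, -5]
STORE_FAST 1    → [12]
UNARY_NEGATIVE  → [-12]
LOAD_CONST 3    → [-12, 3]
BINARY_MULTIPLY → [-36]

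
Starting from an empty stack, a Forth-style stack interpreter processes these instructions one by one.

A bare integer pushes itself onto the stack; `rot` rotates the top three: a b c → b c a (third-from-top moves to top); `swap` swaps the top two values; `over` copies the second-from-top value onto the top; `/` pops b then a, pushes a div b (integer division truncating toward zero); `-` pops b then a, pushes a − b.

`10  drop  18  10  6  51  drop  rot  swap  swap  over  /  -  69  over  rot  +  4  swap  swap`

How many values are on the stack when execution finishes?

4

10   -> [10]
drop -> []
18   -> [18]
10   -> [18, 10]
6    -> [18, 10, 6]
51   -> [18, 10, 6, 51]
drop -> [18, 10, 6]
rot  -> [10, 6, 18]
swap -> [10, 18, 6]
swap -> [10, 6, 18]
over -> [10, 6, 18, 6]
/    -> [10, 6, 3]
-    -> [10, 3]
69   -> [10, 3, 69]
over -> [10, 3, 69, 3]
rot  -> [10, 69, 3, 3]
+    -> [10, 69, 6]
4    -> [10, 69, 6, 4]
swap -> [10, 69, 4, 6]
swap -> [10, 69, 6, 4]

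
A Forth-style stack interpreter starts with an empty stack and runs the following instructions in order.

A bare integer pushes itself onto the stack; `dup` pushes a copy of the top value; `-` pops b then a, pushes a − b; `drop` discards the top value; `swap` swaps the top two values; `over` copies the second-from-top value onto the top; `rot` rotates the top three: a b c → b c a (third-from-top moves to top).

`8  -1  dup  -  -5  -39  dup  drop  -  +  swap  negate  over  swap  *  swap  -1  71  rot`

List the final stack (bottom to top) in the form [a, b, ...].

8      : [8]
-1     : [8, -1]
dup    : [8, -1, -1]
-      : [8, 0]
-5     : [8, 0, -5]
-39    : [8, 0, -5, -39]
dup    : [8, 0, -5, -39, -39]
drop   : [8, 0, -5, -39]
-      : [8, 0, 34]
+      : [8, 34]
swap   : [34, 8]
negate : [34, -8]
over   : [34, -8, 34]
swap   : [34, 34, -8]
*      : [34, -272]
swap   : [-272, 34]
-1     : [-272, 34, -1]
71     : [-272, 34, -1, 71]
rot    : [-272, -1, 71, 34]

[-272, -1, 71, 34]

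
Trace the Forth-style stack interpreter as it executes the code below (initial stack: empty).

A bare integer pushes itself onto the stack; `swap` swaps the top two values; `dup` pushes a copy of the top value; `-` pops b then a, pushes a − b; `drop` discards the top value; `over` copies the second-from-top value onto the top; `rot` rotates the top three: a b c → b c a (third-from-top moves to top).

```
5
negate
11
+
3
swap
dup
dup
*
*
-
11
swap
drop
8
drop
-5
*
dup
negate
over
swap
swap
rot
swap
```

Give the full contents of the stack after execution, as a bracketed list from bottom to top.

5      : 5
negate : -5
11     : -5 11
+      : 6
3      : 6 3
swap   : 3 6
dup    : 3 6 6
dup    : 3 6 6 6
*      : 3 6 36
*      : 3 216
-      : -213
11     : -213 11
swap   : 11 -213
drop   : 11
8      : 11 8
drop   : 11
-5     : 11 -5
*      : -55
dup    : -55 -55
negate : -55 55
over   : -55 55 -55
swap   : -55 -55 55
swap   : -55 55 -55
rot    : 55 -55 -55
swap   : 55 -55 -55

[55, -55, -55]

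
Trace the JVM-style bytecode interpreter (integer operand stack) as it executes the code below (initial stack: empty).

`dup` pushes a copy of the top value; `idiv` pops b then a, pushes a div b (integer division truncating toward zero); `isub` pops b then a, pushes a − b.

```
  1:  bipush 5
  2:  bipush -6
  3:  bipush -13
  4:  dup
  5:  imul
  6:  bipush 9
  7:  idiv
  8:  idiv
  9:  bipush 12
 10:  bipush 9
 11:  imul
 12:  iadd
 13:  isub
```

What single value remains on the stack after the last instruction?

bipush 5   : 5
bipush -6  : 5 -6
bipush -13 : 5 -6 -13
dup        : 5 -6 -13 -13
imul       : 5 -6 169
bipush 9   : 5 -6 169 9
idiv       : 5 -6 18
idiv       : 5 0
bipush 12  : 5 0 12
bipush 9   : 5 0 12 9
imul       : 5 0 108
iadd       : 5 108
isub       : -103

-103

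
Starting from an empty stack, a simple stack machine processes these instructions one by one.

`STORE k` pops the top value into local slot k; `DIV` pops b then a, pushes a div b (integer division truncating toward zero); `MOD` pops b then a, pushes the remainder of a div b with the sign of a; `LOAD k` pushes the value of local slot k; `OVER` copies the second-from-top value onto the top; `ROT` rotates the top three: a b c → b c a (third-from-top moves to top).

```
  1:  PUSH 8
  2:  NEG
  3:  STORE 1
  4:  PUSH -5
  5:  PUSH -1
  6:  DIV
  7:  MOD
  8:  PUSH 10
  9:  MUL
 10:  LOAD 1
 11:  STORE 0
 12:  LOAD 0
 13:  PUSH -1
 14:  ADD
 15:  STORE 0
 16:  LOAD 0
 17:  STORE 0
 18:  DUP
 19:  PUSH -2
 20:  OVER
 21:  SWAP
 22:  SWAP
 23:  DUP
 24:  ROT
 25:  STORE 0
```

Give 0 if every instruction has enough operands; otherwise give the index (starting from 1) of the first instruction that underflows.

7

PUSH 8  → 8
NEG     → -8
STORE 1 → (empty)
PUSH -5 → -5
PUSH -1 → -5 -1
DIV     → 5
MOD  — needs 2 operands, stack has 1 → underflow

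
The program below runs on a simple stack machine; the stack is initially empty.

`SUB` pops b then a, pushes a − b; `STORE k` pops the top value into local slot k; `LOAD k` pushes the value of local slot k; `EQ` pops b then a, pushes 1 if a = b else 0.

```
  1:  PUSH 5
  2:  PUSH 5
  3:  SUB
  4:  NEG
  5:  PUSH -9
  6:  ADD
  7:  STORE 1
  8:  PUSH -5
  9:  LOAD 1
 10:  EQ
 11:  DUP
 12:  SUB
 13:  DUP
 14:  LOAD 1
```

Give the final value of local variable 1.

PUSH 5  → [5]
PUSH 5  → [5, 5]
SUB     → [0]
NEG     → [0]
PUSH -9 → [0, -9]
ADD     → [-9]
STORE 1 → []
PUSH -5 → [-5]
LOAD 1  → [-5, -9]
EQ      → [0]
DUP     → [0, 0]
SUB     → [0]
DUP     → [0, 0]
LOAD 1  → [0, 0, -9]

-9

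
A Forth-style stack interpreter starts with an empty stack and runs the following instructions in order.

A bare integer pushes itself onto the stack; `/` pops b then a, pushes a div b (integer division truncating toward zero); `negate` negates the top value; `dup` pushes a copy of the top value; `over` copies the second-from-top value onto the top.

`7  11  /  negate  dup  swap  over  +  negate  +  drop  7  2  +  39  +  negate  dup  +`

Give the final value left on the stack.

-96

7      : [7]
11     : [7, 11]
/      : [0]
negate : [0]
dup    : [0, 0]
swap   : [0, 0]
over   : [0, 0, 0]
+      : [0, 0]
negate : [0, 0]
+      : [0]
drop   : []
7      : [7]
2      : [7, 2]
+      : [9]
39     : [9, 39]
+      : [48]
negate : [-48]
dup    : [-48, -48]
+      : [-96]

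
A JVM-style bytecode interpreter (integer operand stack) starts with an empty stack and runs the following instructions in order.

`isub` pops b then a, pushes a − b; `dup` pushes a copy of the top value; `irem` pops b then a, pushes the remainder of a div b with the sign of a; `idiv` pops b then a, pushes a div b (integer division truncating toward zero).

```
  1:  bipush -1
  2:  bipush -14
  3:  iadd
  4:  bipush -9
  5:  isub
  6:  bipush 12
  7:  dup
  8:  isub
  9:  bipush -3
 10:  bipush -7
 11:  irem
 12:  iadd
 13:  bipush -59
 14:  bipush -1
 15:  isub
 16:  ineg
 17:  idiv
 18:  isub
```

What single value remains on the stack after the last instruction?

bipush -1  -> [-1]
bipush -14 -> [-1, -14]
iadd       -> [-15]
bipush -9  -> [-15, -9]
isub       -> [-6]
bipush 12  -> [-6, 12]
dup        -> [-6, 12, 12]
isub       -> [-6, 0]
bipush -3  -> [-6, 0, -3]
bipush -7  -> [-6, 0, -3, -7]
irem       -> [-6, 0, -3]
iadd       -> [-6, -3]
bipush -59 -> [-6, -3, -59]
bipush -1  -> [-6, -3, -59, -1]
isub       -> [-6, -3, -58]
ineg       -> [-6, -3, 58]
idiv       -> [-6, 0]
isub       -> [-6]

-6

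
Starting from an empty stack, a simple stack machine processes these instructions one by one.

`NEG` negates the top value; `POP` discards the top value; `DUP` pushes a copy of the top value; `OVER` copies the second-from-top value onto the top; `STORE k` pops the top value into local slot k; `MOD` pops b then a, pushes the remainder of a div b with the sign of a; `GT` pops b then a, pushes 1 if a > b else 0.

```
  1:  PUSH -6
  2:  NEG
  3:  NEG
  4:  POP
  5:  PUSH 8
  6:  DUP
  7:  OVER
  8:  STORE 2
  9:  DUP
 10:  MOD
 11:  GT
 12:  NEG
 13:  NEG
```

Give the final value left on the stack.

PUSH -6  [-6]
NEG      [6]
NEG      [-6]
POP      []
PUSH 8   [8]
DUP      [8, 8]
OVER     [8, 8, 8]
STORE 2  [8, 8]
DUP      [8, 8, 8]
MOD      [8, 0]
GT       [1]
NEG      [-1]
NEG      [1]

1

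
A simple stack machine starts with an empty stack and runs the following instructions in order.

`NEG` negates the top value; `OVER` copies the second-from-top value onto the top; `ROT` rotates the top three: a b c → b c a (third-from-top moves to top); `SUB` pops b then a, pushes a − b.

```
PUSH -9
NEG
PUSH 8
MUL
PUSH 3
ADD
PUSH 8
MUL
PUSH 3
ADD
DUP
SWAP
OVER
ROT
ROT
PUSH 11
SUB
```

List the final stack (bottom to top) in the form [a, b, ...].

PUSH -9 → -9
NEG     → 9
PUSH 8  → 9 8
MUL     → 72
PUSH 3  → 72 3
ADD     → 75
PUSH 8  → 75 8
MUL     → 600
PUSH 3  → 600 3
ADD     → 603
DUP     → 603 603
SWAP    → 603 603
OVER    → 603 603 603
ROT     → 603 603 603
ROT     → 603 603 603
PUSH 11 → 603 603 603 11
SUB     → 603 603 592

[603, 603, 592]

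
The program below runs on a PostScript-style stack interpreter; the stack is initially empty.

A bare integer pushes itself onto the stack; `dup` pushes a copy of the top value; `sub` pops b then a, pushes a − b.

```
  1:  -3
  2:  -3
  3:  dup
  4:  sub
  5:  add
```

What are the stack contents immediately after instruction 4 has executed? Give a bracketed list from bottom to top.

-3  → -3
-3  → -3 -3
dup → -3 -3 -3
sub → -3 0

[-3, 0]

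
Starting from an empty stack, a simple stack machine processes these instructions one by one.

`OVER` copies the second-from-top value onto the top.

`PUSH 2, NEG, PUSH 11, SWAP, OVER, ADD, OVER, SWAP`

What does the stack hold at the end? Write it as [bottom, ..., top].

PUSH 2  → 2
NEG     → -2
PUSH 11 → -2 11
SWAP    → 11 -2
OVER    → 11 -2 11
ADD     → 11 9
OVER    → 11 9 11
SWAP    → 11 11 9

[11, 11, 9]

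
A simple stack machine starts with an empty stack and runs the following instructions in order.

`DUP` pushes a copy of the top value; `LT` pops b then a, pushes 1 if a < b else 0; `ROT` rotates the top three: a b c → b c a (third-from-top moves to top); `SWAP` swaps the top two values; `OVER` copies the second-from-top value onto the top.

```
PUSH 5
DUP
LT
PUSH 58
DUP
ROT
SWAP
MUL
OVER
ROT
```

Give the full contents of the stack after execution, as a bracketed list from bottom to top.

[0, 58, 58]

PUSH 5  -> 5
DUP     -> 5 5
LT      -> 0
PUSH 58 -> 0 58
DUP     -> 0 58 58
ROT     -> 58 58 0
SWAP    -> 58 0 58
MUL     -> 58 0
OVER    -> 58 0 58
ROT     -> 0 58 58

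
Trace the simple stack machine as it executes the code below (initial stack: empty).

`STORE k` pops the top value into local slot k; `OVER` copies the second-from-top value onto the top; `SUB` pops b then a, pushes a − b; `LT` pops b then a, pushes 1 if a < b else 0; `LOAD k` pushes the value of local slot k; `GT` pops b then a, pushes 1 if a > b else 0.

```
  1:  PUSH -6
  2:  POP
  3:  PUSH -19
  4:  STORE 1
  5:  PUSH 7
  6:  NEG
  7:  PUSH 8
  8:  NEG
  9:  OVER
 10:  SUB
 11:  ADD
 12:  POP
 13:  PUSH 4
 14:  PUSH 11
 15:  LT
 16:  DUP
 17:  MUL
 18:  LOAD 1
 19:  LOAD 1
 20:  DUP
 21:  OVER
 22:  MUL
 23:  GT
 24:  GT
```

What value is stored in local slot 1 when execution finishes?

PUSH -6  : [-6]
POP      : []
PUSH -19 : [-19]
STORE 1  : []
PUSH 7   : [7]
NEG      : [-7]
PUSH 8   : [-7, 8]
NEG      : [-7, -8]
OVER     : [-7, -8, -7]
SUB      : [-7, -1]
ADD      : [-8]
POP      : []
PUSH 4   : [4]
PUSH 11  : [4, 11]
LT       : [1]
DUP      : [1, 1]
MUL      : [1]
LOAD 1   : [1, -19]
LOAD 1   : [1, -19, -19]
DUP      : [1, -19, -19, -19]
OVER     : [1, -19, -19, -19, -19]
MUL      : [1, -19, -19, 361]
GT       : [1, -19, 0]
GT       : [1, 0]

-19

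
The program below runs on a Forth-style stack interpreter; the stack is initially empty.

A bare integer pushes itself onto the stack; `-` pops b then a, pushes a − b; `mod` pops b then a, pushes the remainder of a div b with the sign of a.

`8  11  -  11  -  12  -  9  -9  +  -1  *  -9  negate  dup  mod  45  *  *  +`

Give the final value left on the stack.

-26

8      → 8
11     → 8 11
-      → -3
11     → -3 11
-      → -14
12     → -14 12
-      → -26
9      → -26 9
-9     → -26 9 -9
+      → -26 0
-1     → -26 0 -1
*      → -26 0
-9     → -26 0 -9
negate → -26 0 9
dup    → -26 0 9 9
mod    → -26 0 0
45     → -26 0 0 45
*      → -26 0 0
*      → -26 0
+      → -26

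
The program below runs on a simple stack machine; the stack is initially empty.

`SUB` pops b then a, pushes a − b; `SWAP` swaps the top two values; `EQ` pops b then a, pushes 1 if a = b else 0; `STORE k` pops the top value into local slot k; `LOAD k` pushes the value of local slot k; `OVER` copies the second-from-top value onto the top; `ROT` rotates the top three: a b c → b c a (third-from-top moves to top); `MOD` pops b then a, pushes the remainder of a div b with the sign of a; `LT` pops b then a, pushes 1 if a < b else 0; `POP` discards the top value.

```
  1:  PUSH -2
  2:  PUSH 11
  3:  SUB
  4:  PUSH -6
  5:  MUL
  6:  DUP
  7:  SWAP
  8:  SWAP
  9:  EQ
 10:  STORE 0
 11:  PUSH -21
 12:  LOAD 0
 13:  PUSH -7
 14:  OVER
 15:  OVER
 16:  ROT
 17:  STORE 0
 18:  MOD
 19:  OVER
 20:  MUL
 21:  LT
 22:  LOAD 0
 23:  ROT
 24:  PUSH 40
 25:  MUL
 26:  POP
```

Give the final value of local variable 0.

-7

PUSH -2  : -2
PUSH 11  : -2 11
SUB      : -13
PUSH -6  : -13 -6
MUL      : 78
DUP      : 78 78
SWAP     : 78 78
SWAP     : 78 78
EQ       : 1
STORE 0  : (empty)
PUSH -21 : -21
LOAD 0   : -21 1
PUSH -7  : -21 1 -7
OVER     : -21 1 -7 1
OVER     : -21 1 -7 1 -7
ROT      : -21 1 1 -7 -7
STORE 0  : -21 1 1 -7
MOD      : -21 1 1
OVER     : -21 1 1 1
MUL      : -21 1 1
LT       : -21 0
LOAD 0   : -21 0 -7
ROT      : 0 -7 -21
PUSH 40  : 0 -7 -21 40
MUL      : 0 -7 -840
POP      : 0 -7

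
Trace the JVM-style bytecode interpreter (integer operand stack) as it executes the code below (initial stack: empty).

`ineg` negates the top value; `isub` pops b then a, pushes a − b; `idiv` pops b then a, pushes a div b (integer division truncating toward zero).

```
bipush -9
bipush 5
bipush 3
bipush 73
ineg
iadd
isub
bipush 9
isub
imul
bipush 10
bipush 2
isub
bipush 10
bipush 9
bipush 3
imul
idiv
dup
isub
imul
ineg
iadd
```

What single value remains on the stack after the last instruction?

bipush -9 → [-9]
bipush 5  → [-9, 5]
bipush 3  → [-9, 5, 3]
bipush 73 → [-9, 5, 3, 73]
ineg      → [-9, 5, 3, -73]
iadd      → [-9, 5, -70]
isub      → [-9, 75]
bipush 9  → [-9, 75, 9]
isub      → [-9, 66]
imul      → [-594]
bipush 10 → [-594, 10]
bipush 2  → [-594, 10, 2]
isub      → [-594, 8]
bipush 10 → [-594, 8, 10]
bipush 9  → [-594, 8, 10, 9]
bipush 3  → [-594, 8, 10, 9, 3]
imul      → [-594, 8, 10, 27]
idiv      → [-594, 8, 0]
dup       → [-594, 8, 0, 0]
isub      → [-594, 8, 0]
imul      → [-594, 0]
ineg      → [-594, 0]
iadd      → [-594]

-594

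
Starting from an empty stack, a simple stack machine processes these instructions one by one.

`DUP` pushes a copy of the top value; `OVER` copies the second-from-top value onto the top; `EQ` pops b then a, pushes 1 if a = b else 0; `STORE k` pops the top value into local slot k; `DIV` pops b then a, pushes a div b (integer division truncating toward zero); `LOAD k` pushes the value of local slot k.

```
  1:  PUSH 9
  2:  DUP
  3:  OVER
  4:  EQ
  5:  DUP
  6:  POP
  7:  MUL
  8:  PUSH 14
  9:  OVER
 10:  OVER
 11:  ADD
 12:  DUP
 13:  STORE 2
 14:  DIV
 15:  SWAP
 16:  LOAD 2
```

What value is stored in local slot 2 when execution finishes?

PUSH 9  : 9
DUP     : 9 9
OVER    : 9 9 9
EQ      : 9 1
DUP     : 9 1 1
POP     : 9 1
MUL     : 9
PUSH 14 : 9 14
OVER    : 9 14 9
OVER    : 9 14 9 14
ADD     : 9 14 23
DUP     : 9 14 23 23
STORE 2 : 9 14 23
DIV     : 9 0
SWAP    : 0 9
LOAD 2  : 0 9 23

23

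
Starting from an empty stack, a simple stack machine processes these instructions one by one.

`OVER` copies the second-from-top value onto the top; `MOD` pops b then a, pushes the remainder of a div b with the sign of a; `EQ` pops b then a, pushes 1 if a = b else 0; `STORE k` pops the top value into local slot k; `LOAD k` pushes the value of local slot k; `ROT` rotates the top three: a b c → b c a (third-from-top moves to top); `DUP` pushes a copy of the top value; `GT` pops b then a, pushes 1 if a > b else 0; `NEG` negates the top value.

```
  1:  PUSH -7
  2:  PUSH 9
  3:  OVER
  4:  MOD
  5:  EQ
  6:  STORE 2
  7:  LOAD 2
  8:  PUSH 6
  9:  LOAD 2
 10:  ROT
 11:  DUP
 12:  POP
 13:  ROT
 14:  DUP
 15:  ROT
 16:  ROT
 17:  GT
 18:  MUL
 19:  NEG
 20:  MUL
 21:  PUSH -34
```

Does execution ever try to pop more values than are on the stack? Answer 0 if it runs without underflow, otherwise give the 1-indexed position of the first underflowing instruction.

PUSH -7   [-7]
PUSH 9    [-7, 9]
OVER      [-7, 9, -7]
MOD       [-7, 2]
EQ        [0]
STORE 2   []
LOAD 2    [0]
PUSH 6    [0, 6]
LOAD 2    [0, 6, 0]
ROT       [6, 0, 0]
DUP       [6, 0, 0, 0]
POP       [6, 0, 0]
ROT       [0, 0, 6]
DUP       [0, 0, 6, 6]
ROT       [0, 6, 6, 0]
ROT       [0, 6, 0, 6]
GT        [0, 6, 0]
MUL       [0, 0]
NEG       [0, 0]
MUL       [0]
PUSH -34  [0, -34]

0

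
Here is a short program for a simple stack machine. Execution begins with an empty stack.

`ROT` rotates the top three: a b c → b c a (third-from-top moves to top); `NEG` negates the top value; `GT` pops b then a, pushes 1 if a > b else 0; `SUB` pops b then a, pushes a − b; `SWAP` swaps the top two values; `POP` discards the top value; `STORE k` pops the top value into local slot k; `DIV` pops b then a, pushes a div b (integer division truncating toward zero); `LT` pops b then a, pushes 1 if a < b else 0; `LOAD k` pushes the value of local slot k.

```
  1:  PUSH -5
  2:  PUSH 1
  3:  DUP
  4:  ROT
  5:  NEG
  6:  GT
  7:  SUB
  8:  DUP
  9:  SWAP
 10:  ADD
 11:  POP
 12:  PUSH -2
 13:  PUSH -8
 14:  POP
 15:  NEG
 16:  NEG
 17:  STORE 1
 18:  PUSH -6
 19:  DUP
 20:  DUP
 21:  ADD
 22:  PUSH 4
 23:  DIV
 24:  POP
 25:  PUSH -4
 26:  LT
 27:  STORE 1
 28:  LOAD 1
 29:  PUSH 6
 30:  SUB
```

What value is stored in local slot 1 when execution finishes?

PUSH -5 : -5
PUSH 1  : -5 1
DUP     : -5 1 1
ROT     : 1 1 -5
NEG     : 1 1 5
GT      : 1 0
SUB     : 1
DUP     : 1 1
SWAP    : 1 1
ADD     : 2
POP     : (empty)
PUSH -2 : -2
PUSH -8 : -2 -8
POP     : -2
NEG     : 2
NEG     : -2
STORE 1 : (empty)
PUSH -6 : -6
DUP     : -6 -6
DUP     : -6 -6 -6
ADD     : -6 -12
PUSH 4  : -6 -12 4
DIV     : -6 -3
POP     : -6
PUSH -4 : -6 -4
LT      : 1
STORE 1 : (empty)
LOAD 1  : 1
PUSH 6  : 1 6
SUB     : -5

1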